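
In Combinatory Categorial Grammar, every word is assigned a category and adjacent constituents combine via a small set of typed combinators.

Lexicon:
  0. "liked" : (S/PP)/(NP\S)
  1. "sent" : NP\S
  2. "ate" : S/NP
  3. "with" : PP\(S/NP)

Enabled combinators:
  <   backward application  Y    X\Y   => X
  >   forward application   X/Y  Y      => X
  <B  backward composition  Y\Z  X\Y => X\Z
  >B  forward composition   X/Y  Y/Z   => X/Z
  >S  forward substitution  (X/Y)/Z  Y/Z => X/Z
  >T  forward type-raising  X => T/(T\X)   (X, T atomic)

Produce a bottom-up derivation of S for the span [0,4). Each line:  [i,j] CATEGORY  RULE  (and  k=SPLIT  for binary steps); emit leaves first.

[0,4] S   >
  [0,2] S/PP   >
    [0,1] "liked" : (S/PP)/(NP\S)
    [1,2] "sent" : NP\S
  [2,4] PP   <
    [2,3] "ate" : S/NP
    [3,4] "with" : PP\(S/NP)

[0,1] (S/PP)/(NP\S)  lex  "liked"
[1,2] NP\S  lex  "sent"
[0,2] S/PP  >  k=1
[2,3] S/NP  lex  "ate"
[3,4] PP\(S/NP)  lex  "with"
[2,4] PP  <  k=3
[0,4] S  >  k=2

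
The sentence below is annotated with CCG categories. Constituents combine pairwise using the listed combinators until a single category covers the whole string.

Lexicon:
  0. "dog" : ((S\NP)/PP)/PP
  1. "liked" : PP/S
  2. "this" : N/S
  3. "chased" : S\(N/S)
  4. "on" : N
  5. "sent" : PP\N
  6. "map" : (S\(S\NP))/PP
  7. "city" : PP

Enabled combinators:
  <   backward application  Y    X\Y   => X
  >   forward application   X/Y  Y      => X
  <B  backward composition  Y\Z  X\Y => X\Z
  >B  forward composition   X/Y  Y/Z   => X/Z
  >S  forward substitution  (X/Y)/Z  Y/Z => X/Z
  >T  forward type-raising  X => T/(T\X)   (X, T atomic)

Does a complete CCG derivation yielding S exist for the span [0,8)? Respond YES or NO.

YES

[0,8] S   <
  [0,6] S\NP   >
    [0,4] (S\NP)/PP   >
      [0,1] "dog" : ((S\NP)/PP)/PP
      [1,4] PP   >
        [1,2] "liked" : PP/S
        [2,4] S   <
          [2,3] "this" : N/S
          [3,4] "chased" : S\(N/S)
    [4,6] PP   <
      [4,5] "on" : N
      [5,6] "sent" : PP\N
  [6,8] S\(S\NP)   >
    [6,7] "map" : (S\(S\NP))/PP
    [7,8] "city" : PP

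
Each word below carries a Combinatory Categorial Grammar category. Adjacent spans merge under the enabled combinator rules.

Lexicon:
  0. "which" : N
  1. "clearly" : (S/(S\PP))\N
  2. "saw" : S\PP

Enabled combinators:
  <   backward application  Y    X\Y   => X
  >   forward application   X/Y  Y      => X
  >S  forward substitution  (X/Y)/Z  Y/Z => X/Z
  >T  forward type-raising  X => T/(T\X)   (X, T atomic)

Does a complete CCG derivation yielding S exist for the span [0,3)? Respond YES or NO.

YES

[0,3] S   >
  [0,2] S/(S\PP)   <
    [0,1] "which" : N
    [1,2] "clearly" : (S/(S\PP))\N
  [2,3] "saw" : S\PP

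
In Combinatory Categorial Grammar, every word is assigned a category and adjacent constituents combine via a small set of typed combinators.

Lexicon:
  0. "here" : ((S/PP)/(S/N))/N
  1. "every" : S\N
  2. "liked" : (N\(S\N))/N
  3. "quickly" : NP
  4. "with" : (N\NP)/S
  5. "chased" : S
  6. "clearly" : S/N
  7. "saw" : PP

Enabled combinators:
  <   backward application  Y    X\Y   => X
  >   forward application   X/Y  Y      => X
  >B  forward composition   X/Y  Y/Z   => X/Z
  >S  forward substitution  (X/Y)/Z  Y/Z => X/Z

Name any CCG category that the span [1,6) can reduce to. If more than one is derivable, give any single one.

[0,8] S   >
  [0,7] S/PP   >
    [0,6] (S/PP)/(S/N)   >
      [0,1] "here" : ((S/PP)/(S/N))/N
      [1,6] N   <
        [1,2] "every" : S\N
        [2,6] N\(S\N)   >
          [2,3] "liked" : (N\(S\N))/N
          [3,6] N   <
            [3,4] "quickly" : NP
            [4,6] N\NP   >
              [4,5] "with" : (N\NP)/S
              [5,6] "chased" : S
    [6,7] "clearly" : S/N
  [7,8] "saw" : PP

N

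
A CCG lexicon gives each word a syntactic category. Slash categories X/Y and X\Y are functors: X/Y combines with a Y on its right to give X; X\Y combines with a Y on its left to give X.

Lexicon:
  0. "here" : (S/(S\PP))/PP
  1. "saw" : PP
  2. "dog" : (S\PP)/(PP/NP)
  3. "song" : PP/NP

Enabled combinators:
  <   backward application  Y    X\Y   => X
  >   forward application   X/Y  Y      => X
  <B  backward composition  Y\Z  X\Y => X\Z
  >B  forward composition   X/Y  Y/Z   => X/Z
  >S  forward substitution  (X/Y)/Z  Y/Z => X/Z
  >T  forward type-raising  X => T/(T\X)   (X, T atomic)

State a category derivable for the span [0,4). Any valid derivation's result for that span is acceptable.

[0,4] S   >
  [0,2] S/(S\PP)   >
    [0,1] "here" : (S/(S\PP))/PP
    [1,2] "saw" : PP
  [2,4] S\PP   >
    [2,3] "dog" : (S\PP)/(PP/NP)
    [3,4] "song" : PP/NP

S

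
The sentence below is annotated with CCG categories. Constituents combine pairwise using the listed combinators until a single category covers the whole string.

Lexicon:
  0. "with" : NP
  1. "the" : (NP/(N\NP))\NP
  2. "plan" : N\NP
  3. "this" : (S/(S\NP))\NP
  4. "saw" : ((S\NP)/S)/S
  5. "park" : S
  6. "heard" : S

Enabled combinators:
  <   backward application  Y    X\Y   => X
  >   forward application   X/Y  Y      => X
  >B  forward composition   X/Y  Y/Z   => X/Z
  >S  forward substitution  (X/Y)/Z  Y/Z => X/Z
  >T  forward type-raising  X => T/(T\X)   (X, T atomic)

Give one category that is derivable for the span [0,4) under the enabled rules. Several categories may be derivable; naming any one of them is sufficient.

S/(S\NP)

[0,7] S   >
  [0,4] S/(S\NP)   <
    [0,3] NP   >
      [0,2] NP/(N\NP)   <
        [0,1] "with" : NP
        [1,2] "the" : (NP/(N\NP))\NP
      [2,3] "plan" : N\NP
    [3,4] "this" : (S/(S\NP))\NP
  [4,7] S\NP   >
    [4,6] (S\NP)/S   >
      [4,5] "saw" : ((S\NP)/S)/S
      [5,6] "park" : S
    [6,7] "heard" : S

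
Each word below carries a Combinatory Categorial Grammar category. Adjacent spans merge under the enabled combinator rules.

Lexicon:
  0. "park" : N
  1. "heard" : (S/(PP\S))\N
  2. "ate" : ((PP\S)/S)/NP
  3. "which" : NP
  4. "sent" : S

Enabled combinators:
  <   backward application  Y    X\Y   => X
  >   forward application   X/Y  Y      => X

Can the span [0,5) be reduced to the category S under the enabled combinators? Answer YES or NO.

YES

[0,5] S   >
  [0,2] S/(PP\S)   <
    [0,1] "park" : N
    [1,2] "heard" : (S/(PP\S))\N
  [2,5] PP\S   >
    [2,4] (PP\S)/S   >
      [2,3] "ate" : ((PP\S)/S)/NP
      [3,4] "which" : NP
    [4,5] "sent" : S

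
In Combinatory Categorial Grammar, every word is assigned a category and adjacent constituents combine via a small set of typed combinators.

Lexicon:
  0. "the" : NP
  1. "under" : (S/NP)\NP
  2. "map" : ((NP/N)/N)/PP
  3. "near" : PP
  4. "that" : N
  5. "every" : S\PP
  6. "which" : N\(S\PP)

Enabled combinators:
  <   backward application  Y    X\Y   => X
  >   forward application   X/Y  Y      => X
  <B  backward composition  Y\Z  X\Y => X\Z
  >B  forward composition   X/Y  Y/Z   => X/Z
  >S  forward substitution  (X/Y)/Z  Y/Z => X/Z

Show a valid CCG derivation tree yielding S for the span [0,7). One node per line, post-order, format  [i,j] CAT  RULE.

[0,1] NP  lex  "the"
[1,2] (S/NP)\NP  lex  "under"
[0,2] S/NP  <  k=1
[2,3] ((NP/N)/N)/PP  lex  "map"
[3,4] PP  lex  "near"
[2,4] (NP/N)/N  >  k=3
[4,5] N  lex  "that"
[2,5] NP/N  >  k=4
[5,6] S\PP  lex  "every"
[6,7] N\(S\PP)  lex  "which"
[5,7] N  <  k=6
[2,7] NP  >  k=5
[0,7] S  >  k=2

[0,7] S   >
  [0,2] S/NP   <
    [0,1] "the" : NP
    [1,2] "under" : (S/NP)\NP
  [2,7] NP   >
    [2,5] NP/N   >
      [2,4] (NP/N)/N   >
        [2,3] "map" : ((NP/N)/N)/PP
        [3,4] "near" : PP
      [4,5] "that" : N
    [5,7] N   <
      [5,6] "every" : S\PP
      [6,7] "which" : N\(S\PP)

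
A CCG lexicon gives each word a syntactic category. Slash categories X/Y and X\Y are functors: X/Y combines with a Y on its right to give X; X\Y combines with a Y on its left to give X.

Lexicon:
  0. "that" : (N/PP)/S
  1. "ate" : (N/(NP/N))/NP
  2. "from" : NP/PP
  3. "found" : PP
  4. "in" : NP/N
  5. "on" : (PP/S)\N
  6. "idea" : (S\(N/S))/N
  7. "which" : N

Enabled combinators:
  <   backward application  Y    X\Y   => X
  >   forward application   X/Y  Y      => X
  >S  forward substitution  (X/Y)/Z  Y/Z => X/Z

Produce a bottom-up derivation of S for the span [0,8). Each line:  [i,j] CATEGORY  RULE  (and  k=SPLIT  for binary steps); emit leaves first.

[0,8] S   <
  [0,6] N/S   >S
    [0,1] "that" : (N/PP)/S
    [1,6] PP/S   <
      [1,5] N   >
        [1,4] N/(NP/N)   >
          [1,2] "ate" : (N/(NP/N))/NP
          [2,4] NP   >
            [2,3] "from" : NP/PP
            [3,4] "found" : PP
        [4,5] "in" : NP/N
      [5,6] "on" : (PP/S)\N
  [6,8] S\(N/S)   >
    [6,7] "idea" : (S\(N/S))/N
    [7,8] "which" : N

[0,1] (N/PP)/S  lex  "that"
[1,2] (N/(NP/N))/NP  lex  "ate"
[2,3] NP/PP  lex  "from"
[3,4] PP  lex  "found"
[2,4] NP  >  k=3
[1,4] N/(NP/N)  >  k=2
[4,5] NP/N  lex  "in"
[1,5] N  >  k=4
[5,6] (PP/S)\N  lex  "on"
[1,6] PP/S  <  k=5
[0,6] N/S  >S  k=1
[6,7] (S\(N/S))/N  lex  "idea"
[7,8] N  lex  "which"
[6,8] S\(N/S)  >  k=7
[0,8] S  <  k=6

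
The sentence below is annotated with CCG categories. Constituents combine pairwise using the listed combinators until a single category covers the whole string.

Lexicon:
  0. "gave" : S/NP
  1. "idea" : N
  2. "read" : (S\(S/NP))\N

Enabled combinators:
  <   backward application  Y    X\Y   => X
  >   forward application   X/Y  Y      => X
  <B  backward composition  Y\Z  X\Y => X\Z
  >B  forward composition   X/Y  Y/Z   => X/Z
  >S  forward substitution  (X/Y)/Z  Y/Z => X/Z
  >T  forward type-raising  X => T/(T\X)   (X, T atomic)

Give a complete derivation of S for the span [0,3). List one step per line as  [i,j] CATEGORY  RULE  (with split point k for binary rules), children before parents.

[0,1] S/NP  lex  "gave"
[1,2] N  lex  "idea"
[2,3] (S\(S/NP))\N  lex  "read"
[1,3] S\(S/NP)  <  k=2
[0,3] S  <  k=1

[0,3] S   <
  [0,1] "gave" : S/NP
  [1,3] S\(S/NP)   <
    [1,2] "idea" : N
    [2,3] "read" : (S\(S/NP))\N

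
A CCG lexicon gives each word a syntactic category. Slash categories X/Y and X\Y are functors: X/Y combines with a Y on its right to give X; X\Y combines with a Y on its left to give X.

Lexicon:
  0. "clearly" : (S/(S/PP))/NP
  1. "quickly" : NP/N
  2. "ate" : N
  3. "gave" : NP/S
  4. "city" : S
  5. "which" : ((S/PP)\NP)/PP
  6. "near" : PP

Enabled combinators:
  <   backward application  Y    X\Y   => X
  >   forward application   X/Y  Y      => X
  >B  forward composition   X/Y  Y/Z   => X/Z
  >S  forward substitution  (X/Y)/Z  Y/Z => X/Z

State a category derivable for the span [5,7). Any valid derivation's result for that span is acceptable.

(S/PP)\NP

[0,7] S   >
  [0,3] S/(S/PP)   >
    [0,1] "clearly" : (S/(S/PP))/NP
    [1,3] NP   >
      [1,2] "quickly" : NP/N
      [2,3] "ate" : N
  [3,7] S/PP   <
    [3,5] NP   >
      [3,4] "gave" : NP/S
      [4,5] "city" : S
    [5,7] (S/PP)\NP   >
      [5,6] "which" : ((S/PP)\NP)/PP
      [6,7] "near" : PP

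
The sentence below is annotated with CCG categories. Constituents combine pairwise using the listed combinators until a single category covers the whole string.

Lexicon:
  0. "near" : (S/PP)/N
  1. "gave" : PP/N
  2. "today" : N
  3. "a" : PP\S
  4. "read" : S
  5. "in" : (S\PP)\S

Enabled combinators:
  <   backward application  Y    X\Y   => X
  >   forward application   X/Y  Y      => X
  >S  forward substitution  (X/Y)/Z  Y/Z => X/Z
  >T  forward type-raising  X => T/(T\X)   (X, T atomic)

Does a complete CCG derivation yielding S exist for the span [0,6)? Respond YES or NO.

YES

[0,6] S   <
  [0,4] PP   <
    [0,3] S   >
      [0,2] S/N   >S
        [0,1] "near" : (S/PP)/N
        [1,2] "gave" : PP/N
      [2,3] "today" : N
    [3,4] "a" : PP\S
  [4,6] S\PP   <
    [4,5] "read" : S
    [5,6] "in" : (S\PP)\S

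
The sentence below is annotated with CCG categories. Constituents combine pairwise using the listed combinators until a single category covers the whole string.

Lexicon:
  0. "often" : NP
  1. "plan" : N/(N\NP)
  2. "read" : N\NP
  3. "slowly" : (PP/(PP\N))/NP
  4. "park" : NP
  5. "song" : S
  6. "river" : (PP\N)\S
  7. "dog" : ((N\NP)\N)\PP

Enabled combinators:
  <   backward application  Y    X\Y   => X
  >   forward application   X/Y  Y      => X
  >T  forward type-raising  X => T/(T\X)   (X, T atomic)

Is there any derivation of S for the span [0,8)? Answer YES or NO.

NO

NP N/(N\NP) N\NP (PP/(PP\N))/NP NP S (PP\N)\S ((N\NP)\N)\PP
CKY chart[0,8] = {N, N/(N\N), NP/(NP\N), PP/(PP\N), S/(S\N)}; S ∉ chart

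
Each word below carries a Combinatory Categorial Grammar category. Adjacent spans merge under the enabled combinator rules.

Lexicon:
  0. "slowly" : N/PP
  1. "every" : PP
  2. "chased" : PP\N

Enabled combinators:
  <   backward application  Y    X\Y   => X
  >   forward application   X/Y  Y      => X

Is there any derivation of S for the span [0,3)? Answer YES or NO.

N/PP PP PP\N
CKY chart[0,3] = {PP}; S ∉ chart

NO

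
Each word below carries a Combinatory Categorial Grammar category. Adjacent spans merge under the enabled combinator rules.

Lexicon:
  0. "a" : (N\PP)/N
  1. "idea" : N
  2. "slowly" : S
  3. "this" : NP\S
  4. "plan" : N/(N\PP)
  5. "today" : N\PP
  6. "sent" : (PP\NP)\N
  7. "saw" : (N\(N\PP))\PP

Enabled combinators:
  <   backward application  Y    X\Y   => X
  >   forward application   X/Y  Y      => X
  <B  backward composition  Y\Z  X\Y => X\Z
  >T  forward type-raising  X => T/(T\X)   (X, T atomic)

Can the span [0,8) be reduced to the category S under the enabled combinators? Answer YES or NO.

(N\PP)/N N S NP\S N/(N\PP) N\PP (PP\NP)\N (N\(N\PP))\PP
CKY chart[0,8] = {N, N/(N\N), NP/(NP\N), PP/(PP\N), S/(S\N)}; S ∉ chart

NO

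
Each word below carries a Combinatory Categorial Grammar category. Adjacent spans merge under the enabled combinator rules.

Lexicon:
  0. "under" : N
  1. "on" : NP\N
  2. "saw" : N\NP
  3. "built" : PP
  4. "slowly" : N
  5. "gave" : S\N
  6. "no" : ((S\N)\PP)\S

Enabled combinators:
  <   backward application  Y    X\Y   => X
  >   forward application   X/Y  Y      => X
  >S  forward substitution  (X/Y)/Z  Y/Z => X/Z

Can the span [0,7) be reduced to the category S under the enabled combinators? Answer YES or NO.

[0,7] S   <
  [0,3] N   <
    [0,2] NP   <
      [0,1] "under" : N
      [1,2] "on" : NP\N
    [2,3] "saw" : N\NP
  [3,7] S\N   <
    [3,4] "built" : PP
    [4,7] (S\N)\PP   <
      [4,6] S   <
        [4,5] "slowly" : N
        [5,6] "gave" : S\N
      [6,7] "no" : ((S\N)\PP)\S

YES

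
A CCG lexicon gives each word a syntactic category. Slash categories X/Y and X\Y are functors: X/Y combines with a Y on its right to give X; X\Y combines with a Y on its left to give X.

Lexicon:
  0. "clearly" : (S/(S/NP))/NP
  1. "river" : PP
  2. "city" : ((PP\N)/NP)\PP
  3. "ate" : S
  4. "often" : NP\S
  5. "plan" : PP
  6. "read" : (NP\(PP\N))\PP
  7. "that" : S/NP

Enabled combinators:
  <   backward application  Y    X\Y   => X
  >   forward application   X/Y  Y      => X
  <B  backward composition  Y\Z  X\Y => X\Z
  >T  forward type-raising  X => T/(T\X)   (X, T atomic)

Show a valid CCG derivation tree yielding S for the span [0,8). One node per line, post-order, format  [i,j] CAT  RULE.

[0,8] S   >
  [0,7] S/(S/NP)   >
    [0,1] "clearly" : (S/(S/NP))/NP
    [1,7] NP   <
      [1,5] PP\N   >
        [1,3] (PP\N)/NP   <
          [1,2] "river" : PP
          [2,3] "city" : ((PP\N)/NP)\PP
        [3,5] NP   <
          [3,4] "ate" : S
          [4,5] "often" : NP\S
      [5,7] NP\(PP\N)   <
        [5,6] "plan" : PP
        [6,7] "read" : (NP\(PP\N))\PP
  [7,8] "that" : S/NP

[0,1] (S/(S/NP))/NP  lex  "clearly"
[1,2] PP  lex  "river"
[2,3] ((PP\N)/NP)\PP  lex  "city"
[1,3] (PP\N)/NP  <  k=2
[3,4] S  lex  "ate"
[4,5] NP\S  lex  "often"
[3,5] NP  <  k=4
[1,5] PP\N  >  k=3
[5,6] PP  lex  "plan"
[6,7] (NP\(PP\N))\PP  lex  "read"
[5,7] NP\(PP\N)  <  k=6
[1,7] NP  <  k=5
[0,7] S/(S/NP)  >  k=1
[7,8] S/NP  lex  "that"
[0,8] S  >  k=7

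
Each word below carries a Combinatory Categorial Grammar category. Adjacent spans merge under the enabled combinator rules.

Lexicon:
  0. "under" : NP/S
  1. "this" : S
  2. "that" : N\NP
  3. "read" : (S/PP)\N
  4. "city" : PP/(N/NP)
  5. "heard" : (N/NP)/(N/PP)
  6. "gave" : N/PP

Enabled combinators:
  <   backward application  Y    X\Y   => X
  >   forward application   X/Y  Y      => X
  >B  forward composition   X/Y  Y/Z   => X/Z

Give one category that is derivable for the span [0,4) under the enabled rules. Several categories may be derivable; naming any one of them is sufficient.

S/PP

[0,7] S   >
  [0,4] S/PP   <
    [0,3] N   <
      [0,2] NP   >
        [0,1] "under" : NP/S
        [1,2] "this" : S
      [2,3] "that" : N\NP
    [3,4] "read" : (S/PP)\N
  [4,7] PP   >
    [4,5] "city" : PP/(N/NP)
    [5,7] N/NP   >
      [5,6] "heard" : (N/NP)/(N/PP)
      [6,7] "gave" : N/PP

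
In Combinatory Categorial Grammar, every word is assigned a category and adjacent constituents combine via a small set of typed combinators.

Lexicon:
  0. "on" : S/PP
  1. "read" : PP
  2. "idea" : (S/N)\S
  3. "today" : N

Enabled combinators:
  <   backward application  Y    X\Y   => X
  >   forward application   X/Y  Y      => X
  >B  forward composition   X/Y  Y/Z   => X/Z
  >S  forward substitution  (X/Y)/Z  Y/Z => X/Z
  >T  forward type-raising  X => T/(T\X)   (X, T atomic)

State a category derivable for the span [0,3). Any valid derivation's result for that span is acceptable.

[0,4] S   >
  [0,3] S/N   <
    [0,2] S   >
      [0,1] "on" : S/PP
      [1,2] "read" : PP
    [2,3] "idea" : (S/N)\S
  [3,4] "today" : N

S/N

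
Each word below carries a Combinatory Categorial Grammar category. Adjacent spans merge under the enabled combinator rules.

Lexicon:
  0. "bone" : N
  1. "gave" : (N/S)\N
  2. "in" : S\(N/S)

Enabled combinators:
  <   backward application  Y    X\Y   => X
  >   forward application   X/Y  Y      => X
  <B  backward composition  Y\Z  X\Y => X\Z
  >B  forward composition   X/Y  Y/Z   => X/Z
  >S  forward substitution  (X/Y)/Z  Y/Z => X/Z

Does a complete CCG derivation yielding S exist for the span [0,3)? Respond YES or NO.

YES

[0,3] S   <
  [0,1] "bone" : N
  [1,3] S\N   <B
    [1,2] "gave" : (N/S)\N
    [2,3] "in" : S\(N/S)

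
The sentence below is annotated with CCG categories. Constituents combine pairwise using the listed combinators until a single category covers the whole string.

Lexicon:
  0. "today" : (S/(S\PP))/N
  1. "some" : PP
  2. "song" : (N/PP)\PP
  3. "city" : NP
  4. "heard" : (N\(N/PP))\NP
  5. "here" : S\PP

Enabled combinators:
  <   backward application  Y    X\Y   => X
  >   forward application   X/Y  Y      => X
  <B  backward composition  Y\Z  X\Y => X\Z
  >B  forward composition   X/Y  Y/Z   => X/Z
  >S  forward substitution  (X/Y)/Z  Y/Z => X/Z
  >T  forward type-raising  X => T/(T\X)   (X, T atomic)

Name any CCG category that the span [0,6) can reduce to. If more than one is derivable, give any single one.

[0,6] S   >
  [0,5] S/(S\PP)   >
    [0,1] "today" : (S/(S\PP))/N
    [1,5] N   <
      [1,2] "some" : PP
      [2,5] N\PP   <B
        [2,3] "song" : (N/PP)\PP
        [3,5] N\(N/PP)   <
          [3,4] "city" : NP
          [4,5] "heard" : (N\(N/PP))\NP
  [5,6] "here" : S\PP

S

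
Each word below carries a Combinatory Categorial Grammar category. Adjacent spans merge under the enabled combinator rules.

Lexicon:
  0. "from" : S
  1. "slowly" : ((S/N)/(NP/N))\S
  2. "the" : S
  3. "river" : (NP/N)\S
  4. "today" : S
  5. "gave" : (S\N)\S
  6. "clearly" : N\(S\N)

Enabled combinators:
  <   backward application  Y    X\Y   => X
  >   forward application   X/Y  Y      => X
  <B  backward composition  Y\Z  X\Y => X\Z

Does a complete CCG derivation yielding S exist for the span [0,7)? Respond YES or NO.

YES

[0,7] S   >
  [0,4] S/N   >
    [0,2] (S/N)/(NP/N)   <
      [0,1] "from" : S
      [1,2] "slowly" : ((S/N)/(NP/N))\S
    [2,4] NP/N   <
      [2,3] "the" : S
      [3,4] "river" : (NP/N)\S
  [4,7] N   <
    [4,6] S\N   <
      [4,5] "today" : S
      [5,6] "gave" : (S\N)\S
    [6,7] "clearly" : N\(S\N)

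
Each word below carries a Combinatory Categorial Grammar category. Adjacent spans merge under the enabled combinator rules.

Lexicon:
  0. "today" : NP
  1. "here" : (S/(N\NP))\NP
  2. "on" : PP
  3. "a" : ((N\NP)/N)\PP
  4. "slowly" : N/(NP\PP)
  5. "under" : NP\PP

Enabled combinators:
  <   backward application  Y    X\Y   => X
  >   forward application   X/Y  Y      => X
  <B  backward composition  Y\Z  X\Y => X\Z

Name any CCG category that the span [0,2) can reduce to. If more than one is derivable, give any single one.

[0,6] S   >
  [0,2] S/(N\NP)   <
    [0,1] "today" : NP
    [1,2] "here" : (S/(N\NP))\NP
  [2,6] N\NP   >
    [2,4] (N\NP)/N   <
      [2,3] "on" : PP
      [3,4] "a" : ((N\NP)/N)\PP
    [4,6] N   >
      [4,5] "slowly" : N/(NP\PP)
      [5,6] "under" : NP\PP

S/(N\NP)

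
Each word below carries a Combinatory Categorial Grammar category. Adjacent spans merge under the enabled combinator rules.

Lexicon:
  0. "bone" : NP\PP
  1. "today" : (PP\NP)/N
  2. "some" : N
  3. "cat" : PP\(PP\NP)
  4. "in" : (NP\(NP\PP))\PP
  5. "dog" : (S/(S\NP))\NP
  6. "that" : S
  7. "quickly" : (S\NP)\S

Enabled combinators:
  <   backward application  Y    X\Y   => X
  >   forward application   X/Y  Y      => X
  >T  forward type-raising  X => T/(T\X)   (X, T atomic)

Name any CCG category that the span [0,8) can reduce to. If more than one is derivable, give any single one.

S

[0,8] S   >
  [0,6] S/(S\NP)   <
    [0,5] NP   <
      [0,1] "bone" : NP\PP
      [1,5] NP\(NP\PP)   <
        [1,4] PP   <
          [1,3] PP\NP   >
            [1,2] "today" : (PP\NP)/N
            [2,3] "some" : N
          [3,4] "cat" : PP\(PP\NP)
        [4,5] "in" : (NP\(NP\PP))\PP
    [5,6] "dog" : (S/(S\NP))\NP
  [6,8] S\NP   <
    [6,7] "that" : S
    [7,8] "quickly" : (S\NP)\S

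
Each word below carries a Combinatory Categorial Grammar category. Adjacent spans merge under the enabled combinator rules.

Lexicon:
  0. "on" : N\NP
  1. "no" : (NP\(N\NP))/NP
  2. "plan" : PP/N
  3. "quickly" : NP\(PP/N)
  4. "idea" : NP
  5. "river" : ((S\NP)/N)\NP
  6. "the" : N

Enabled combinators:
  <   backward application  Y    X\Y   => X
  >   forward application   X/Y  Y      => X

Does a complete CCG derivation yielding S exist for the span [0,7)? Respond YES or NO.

YES

[0,7] S   <
  [0,4] NP   <
    [0,1] "on" : N\NP
    [1,4] NP\(N\NP)   >
      [1,2] "no" : (NP\(N\NP))/NP
      [2,4] NP   <
        [2,3] "plan" : PP/N
        [3,4] "quickly" : NP\(PP/N)
  [4,7] S\NP   >
    [4,6] (S\NP)/N   <
      [4,5] "idea" : NP
      [5,6] "river" : ((S\NP)/N)\NP
    [6,7] "the" : N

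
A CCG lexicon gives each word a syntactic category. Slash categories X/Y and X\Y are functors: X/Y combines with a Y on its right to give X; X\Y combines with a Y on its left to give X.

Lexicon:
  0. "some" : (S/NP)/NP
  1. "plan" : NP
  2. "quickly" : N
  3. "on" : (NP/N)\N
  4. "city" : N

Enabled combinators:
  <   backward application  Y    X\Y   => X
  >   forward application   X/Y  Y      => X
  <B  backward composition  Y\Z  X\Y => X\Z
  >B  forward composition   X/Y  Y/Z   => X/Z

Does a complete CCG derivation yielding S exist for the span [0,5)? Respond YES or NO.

YES

[0,5] S   >
  [0,4] S/N   >B
    [0,2] S/NP   >
      [0,1] "some" : (S/NP)/NP
      [1,2] "plan" : NP
    [2,4] NP/N   <
      [2,3] "quickly" : N
      [3,4] "on" : (NP/N)\N
  [4,5] "city" : N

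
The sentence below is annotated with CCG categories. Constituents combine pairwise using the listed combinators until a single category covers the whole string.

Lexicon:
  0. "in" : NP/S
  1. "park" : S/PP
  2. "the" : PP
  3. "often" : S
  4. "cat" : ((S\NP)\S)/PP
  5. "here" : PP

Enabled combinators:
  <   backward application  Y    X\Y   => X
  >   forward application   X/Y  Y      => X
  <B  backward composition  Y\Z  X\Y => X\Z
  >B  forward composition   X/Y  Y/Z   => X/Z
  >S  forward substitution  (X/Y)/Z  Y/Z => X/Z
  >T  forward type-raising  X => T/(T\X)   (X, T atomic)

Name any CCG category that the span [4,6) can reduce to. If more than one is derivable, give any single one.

(S\NP)\S

[0,6] S   <
  [0,3] NP   >
    [0,1] "in" : NP/S
    [1,3] S   >
      [1,2] "park" : S/PP
      [2,3] "the" : PP
  [3,6] S\NP   <
    [3,4] "often" : S
    [4,6] (S\NP)\S   >
      [4,5] "cat" : ((S\NP)\S)/PP
      [5,6] "here" : PP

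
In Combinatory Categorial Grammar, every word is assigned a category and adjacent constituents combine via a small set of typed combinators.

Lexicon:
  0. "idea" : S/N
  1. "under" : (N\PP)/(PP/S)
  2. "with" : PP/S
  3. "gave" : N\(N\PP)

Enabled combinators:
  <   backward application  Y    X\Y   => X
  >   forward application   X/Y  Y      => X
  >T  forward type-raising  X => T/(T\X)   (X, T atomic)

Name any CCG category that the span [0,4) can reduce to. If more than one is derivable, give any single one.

S

[0,4] S   >
  [0,1] "idea" : S/N
  [1,4] N   <
    [1,3] N\PP   >
      [1,2] "under" : (N\PP)/(PP/S)
      [2,3] "with" : PP/S
    [3,4] "gave" : N\(N\PP)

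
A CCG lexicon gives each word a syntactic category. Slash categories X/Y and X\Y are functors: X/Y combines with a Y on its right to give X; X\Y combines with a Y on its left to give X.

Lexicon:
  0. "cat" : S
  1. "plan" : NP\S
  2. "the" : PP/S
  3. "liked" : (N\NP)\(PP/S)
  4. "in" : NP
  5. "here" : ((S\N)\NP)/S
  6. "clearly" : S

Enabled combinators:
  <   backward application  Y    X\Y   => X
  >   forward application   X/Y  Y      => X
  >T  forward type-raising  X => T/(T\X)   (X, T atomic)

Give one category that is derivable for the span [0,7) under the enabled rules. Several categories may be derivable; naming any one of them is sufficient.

S

[0,7] S   <
  [0,4] N   <
    [0,2] NP   >
      [0,1] NP/(NP\S)   >T
        [0,1] "cat" : S
      [1,2] "plan" : NP\S
    [2,4] N\NP   <
      [2,3] "the" : PP/S
      [3,4] "liked" : (N\NP)\(PP/S)
  [4,7] S\N   <
    [4,5] "in" : NP
    [5,7] (S\N)\NP   >
      [5,6] "here" : ((S\N)\NP)/S
      [6,7] "clearly" : S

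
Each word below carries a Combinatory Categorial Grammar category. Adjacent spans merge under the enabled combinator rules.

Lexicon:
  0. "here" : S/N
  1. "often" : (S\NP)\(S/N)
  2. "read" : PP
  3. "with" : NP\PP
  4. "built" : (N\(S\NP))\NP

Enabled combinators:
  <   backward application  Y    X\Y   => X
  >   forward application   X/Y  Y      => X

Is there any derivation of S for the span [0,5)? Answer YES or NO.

NO

S/N (S\NP)\(S/N) PP NP\PP (N\(S\NP))\NP
CKY chart[0,5] = {N}; S ∉ chart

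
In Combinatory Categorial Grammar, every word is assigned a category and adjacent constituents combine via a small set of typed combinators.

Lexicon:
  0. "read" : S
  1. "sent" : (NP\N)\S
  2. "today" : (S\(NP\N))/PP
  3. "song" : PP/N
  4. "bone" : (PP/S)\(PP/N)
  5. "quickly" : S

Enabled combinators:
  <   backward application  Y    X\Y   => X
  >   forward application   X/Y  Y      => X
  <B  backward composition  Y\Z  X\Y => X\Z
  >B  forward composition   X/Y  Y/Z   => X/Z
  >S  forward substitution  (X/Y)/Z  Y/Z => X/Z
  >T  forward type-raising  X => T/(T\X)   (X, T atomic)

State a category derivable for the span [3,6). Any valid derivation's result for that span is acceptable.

[0,6] S   <
  [0,2] NP\N   <
    [0,1] "read" : S
    [1,2] "sent" : (NP\N)\S
  [2,6] S\(NP\N)   >
    [2,3] "today" : (S\(NP\N))/PP
    [3,6] PP   >
      [3,5] PP/S   <
        [3,4] "song" : PP/N
        [4,5] "bone" : (PP/S)\(PP/N)
      [5,6] "quickly" : S

PP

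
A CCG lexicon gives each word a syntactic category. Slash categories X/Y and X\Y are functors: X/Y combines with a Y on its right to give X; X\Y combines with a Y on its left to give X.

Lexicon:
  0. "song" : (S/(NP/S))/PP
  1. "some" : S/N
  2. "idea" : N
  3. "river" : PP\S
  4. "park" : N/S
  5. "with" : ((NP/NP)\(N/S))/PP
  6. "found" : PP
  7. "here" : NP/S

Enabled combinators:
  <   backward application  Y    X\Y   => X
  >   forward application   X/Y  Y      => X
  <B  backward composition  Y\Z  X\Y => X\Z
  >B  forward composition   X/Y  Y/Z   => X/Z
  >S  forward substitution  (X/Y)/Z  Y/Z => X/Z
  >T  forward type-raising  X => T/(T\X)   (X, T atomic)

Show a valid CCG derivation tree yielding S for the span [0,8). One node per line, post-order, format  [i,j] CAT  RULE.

[0,8] S   >
  [0,4] S/(NP/S)   >
    [0,1] "song" : (S/(NP/S))/PP
    [1,4] PP   <
      [1,3] S   >
        [1,2] "some" : S/N
        [2,3] "idea" : N
      [3,4] "river" : PP\S
  [4,8] NP/S   >B
    [4,7] NP/NP   <
      [4,5] "park" : N/S
      [5,7] (NP/NP)\(N/S)   >
        [5,6] "with" : ((NP/NP)\(N/S))/PP
        [6,7] "found" : PP
    [7,8] "here" : NP/S

[0,1] (S/(NP/S))/PP  lex  "song"
[1,2] S/N  lex  "some"
[2,3] N  lex  "idea"
[1,3] S  >  k=2
[3,4] PP\S  lex  "river"
[1,4] PP  <  k=3
[0,4] S/(NP/S)  >  k=1
[4,5] N/S  lex  "park"
[5,6] ((NP/NP)\(N/S))/PP  lex  "with"
[6,7] PP  lex  "found"
[5,7] (NP/NP)\(N/S)  >  k=6
[4,7] NP/NP  <  k=5
[7,8] NP/S  lex  "here"
[4,8] NP/S  >B  k=7
[0,8] S  >  k=4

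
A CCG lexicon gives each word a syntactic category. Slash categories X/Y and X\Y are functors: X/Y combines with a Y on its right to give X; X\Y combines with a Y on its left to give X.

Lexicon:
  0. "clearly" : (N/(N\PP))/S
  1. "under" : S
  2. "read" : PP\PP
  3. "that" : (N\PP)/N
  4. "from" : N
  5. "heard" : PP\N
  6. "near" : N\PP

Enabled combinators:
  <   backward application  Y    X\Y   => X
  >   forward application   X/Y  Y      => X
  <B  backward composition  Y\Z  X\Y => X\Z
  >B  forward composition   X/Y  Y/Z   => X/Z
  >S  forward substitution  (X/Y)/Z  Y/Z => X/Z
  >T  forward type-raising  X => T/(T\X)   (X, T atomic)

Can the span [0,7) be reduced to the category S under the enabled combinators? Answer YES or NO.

NO

(N/(N\PP))/S S PP\PP (N\PP)/N N PP\N N\PP
CKY chart[0,7] = {N, N/(N\N), NP/(NP\N), PP/(PP\N), S/(S\N)}; S ∉ chart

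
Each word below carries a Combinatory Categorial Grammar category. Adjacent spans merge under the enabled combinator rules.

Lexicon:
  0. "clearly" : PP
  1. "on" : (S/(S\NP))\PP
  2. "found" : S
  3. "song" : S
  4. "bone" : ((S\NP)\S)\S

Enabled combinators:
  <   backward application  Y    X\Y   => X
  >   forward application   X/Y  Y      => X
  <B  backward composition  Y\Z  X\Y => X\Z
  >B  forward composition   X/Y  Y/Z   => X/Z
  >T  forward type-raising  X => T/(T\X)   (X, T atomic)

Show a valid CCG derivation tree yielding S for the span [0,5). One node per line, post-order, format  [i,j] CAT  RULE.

[0,1] PP  lex  "clearly"
[1,2] (S/(S\NP))\PP  lex  "on"
[0,2] S/(S\NP)  <  k=1
[2,3] S  lex  "found"
[3,4] S  lex  "song"
[4,5] ((S\NP)\S)\S  lex  "bone"
[3,5] (S\NP)\S  <  k=4
[2,5] S\NP  <  k=3
[0,5] S  >  k=2

[0,5] S   >
  [0,2] S/(S\NP)   <
    [0,1] "clearly" : PP
    [1,2] "on" : (S/(S\NP))\PP
  [2,5] S\NP   <
    [2,3] "found" : S
    [3,5] (S\NP)\S   <
      [3,4] "song" : S
      [4,5] "bone" : ((S\NP)\S)\S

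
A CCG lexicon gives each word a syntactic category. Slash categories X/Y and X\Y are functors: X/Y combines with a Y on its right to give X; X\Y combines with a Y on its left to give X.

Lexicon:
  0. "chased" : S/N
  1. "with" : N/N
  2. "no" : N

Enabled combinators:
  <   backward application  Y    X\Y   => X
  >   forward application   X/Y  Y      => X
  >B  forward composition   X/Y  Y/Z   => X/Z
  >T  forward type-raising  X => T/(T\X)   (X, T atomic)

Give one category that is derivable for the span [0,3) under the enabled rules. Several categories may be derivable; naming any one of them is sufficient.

S

[0,3] S   >
  [0,2] S/N   >B
    [0,1] "chased" : S/N
    [1,2] "with" : N/N
  [2,3] "no" : N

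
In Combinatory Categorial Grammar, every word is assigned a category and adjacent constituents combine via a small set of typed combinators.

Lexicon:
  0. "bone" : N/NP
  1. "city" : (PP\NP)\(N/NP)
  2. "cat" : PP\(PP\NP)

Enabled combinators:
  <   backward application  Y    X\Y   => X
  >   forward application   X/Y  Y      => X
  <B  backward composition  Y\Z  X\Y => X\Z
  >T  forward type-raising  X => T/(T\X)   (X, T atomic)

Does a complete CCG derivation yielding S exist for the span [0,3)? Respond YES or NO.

N/NP (PP\NP)\(N/NP) PP\(PP\NP)
CKY chart[0,3] = {N/(N\PP), NP/(NP\PP), PP, PP/(PP\PP), S/(S\PP)}; S ∉ chart

NO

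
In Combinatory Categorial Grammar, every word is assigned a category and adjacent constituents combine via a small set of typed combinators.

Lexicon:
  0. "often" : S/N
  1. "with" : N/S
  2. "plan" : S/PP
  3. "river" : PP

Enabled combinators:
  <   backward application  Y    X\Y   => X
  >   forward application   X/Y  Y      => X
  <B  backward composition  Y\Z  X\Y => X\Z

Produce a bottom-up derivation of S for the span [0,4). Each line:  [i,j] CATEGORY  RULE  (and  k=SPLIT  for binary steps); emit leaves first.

[0,4] S   >
  [0,1] "often" : S/N
  [1,4] N   >
    [1,2] "with" : N/S
    [2,4] S   >
      [2,3] "plan" : S/PP
      [3,4] "river" : PP

[0,1] S/N  lex  "often"
[1,2] N/S  lex  "with"
[2,3] S/PP  lex  "plan"
[3,4] PP  lex  "river"
[2,4] S  >  k=3
[1,4] N  >  k=2
[0,4] S  >  k=1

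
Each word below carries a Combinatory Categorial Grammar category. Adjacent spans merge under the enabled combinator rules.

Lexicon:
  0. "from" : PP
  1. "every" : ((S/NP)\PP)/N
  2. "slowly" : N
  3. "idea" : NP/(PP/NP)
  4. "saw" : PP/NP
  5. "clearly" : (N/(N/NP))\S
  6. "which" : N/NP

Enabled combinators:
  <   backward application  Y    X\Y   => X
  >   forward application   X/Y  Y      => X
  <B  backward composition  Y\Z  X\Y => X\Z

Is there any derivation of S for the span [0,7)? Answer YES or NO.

PP ((S/NP)\PP)/N N NP/(PP/NP) PP/NP (N/(N/NP))\S N/NP
CKY chart[0,7] = {N}; S ∉ chart

NO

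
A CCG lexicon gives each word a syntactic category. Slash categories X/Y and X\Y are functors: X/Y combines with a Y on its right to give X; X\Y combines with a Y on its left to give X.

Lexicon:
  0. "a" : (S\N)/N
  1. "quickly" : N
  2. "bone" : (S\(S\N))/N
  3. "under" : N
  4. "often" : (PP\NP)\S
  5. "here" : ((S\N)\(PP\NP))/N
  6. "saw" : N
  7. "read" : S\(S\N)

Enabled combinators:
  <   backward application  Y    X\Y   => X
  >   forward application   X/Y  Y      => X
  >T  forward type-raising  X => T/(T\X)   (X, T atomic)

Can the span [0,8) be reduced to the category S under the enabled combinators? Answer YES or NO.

[0,8] S   <
  [0,7] S\N   <
    [0,5] PP\NP   <
      [0,4] S   <
        [0,2] S\N   >
          [0,1] "a" : (S\N)/N
          [1,2] "quickly" : N
        [2,4] S\(S\N)   >
          [2,3] "bone" : (S\(S\N))/N
          [3,4] "under" : N
      [4,5] "often" : (PP\NP)\S
    [5,7] (S\N)\(PP\NP)   >
      [5,6] "here" : ((S\N)\(PP\NP))/N
      [6,7] "saw" : N
  [7,8] "read" : S\(S\N)

YES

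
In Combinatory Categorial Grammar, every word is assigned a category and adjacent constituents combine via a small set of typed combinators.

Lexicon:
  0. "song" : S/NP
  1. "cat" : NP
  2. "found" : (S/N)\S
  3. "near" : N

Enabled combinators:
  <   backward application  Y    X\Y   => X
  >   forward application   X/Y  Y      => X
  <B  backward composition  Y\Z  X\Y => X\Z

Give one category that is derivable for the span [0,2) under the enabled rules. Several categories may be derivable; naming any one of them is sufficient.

[0,4] S   >
  [0,3] S/N   <
    [0,2] S   >
      [0,1] "song" : S/NP
      [1,2] "cat" : NP
    [2,3] "found" : (S/N)\S
  [3,4] "near" : N

S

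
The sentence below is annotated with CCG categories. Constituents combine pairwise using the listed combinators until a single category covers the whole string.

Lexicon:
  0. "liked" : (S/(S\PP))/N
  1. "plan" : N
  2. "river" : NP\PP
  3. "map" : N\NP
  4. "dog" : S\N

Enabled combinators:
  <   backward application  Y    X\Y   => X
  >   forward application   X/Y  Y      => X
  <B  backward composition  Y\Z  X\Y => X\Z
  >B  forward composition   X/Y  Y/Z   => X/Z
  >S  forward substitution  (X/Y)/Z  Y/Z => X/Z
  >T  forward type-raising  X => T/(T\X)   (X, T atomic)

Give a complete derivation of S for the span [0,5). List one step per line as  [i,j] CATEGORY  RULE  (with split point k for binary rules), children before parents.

[0,5] S   >
  [0,2] S/(S\PP)   >
    [0,1] "liked" : (S/(S\PP))/N
    [1,2] "plan" : N
  [2,5] S\PP   <B
    [2,3] "river" : NP\PP
    [3,5] S\NP   <B
      [3,4] "map" : N\NP
      [4,5] "dog" : S\N

[0,1] (S/(S\PP))/N  lex  "liked"
[1,2] N  lex  "plan"
[0,2] S/(S\PP)  >  k=1
[2,3] NP\PP  lex  "river"
[3,4] N\NP  lex  "map"
[4,5] S\N  lex  "dog"
[3,5] S\NP  <B  k=4
[2,5] S\PP  <B  k=3
[0,5] S  >  k=2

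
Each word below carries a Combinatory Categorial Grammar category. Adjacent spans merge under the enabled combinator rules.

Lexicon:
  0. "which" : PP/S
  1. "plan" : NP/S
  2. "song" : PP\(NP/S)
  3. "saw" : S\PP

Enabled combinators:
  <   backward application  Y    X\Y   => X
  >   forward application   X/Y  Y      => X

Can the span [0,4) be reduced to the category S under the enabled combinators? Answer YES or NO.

NO

PP/S NP/S PP\(NP/S) S\PP
CKY chart[0,4] = {PP}; S ∉ chart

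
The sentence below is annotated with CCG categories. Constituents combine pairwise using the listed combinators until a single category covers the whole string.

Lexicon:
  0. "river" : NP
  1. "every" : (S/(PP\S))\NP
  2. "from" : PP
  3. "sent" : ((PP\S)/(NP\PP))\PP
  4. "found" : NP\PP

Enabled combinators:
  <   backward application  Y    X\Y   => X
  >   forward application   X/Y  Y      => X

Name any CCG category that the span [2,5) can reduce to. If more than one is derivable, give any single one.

[0,5] S   >
  [0,2] S/(PP\S)   <
    [0,1] "river" : NP
    [1,2] "every" : (S/(PP\S))\NP
  [2,5] PP\S   >
    [2,4] (PP\S)/(NP\PP)   <
      [2,3] "from" : PP
      [3,4] "sent" : ((PP\S)/(NP\PP))\PP
    [4,5] "found" : NP\PP

PP\S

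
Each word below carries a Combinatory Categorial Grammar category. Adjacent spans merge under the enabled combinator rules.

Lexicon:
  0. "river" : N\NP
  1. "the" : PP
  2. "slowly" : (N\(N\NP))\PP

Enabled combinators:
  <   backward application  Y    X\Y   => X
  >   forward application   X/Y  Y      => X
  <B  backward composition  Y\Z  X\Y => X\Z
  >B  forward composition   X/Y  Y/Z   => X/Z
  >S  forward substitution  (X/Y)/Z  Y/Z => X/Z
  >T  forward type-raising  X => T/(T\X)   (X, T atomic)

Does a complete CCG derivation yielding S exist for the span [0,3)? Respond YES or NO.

N\NP PP (N\(N\NP))\PP
CKY chart[0,3] = {N, N/(N\N), NP/(NP\N), PP/(PP\N), S/(S\N)}; S ∉ chart

NO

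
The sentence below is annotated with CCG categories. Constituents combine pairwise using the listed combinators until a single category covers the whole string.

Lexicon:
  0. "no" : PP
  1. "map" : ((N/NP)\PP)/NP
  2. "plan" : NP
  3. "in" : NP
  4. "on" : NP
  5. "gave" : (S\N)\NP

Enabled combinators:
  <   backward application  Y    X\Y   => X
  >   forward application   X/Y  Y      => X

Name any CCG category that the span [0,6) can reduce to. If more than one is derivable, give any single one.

[0,6] S   <
  [0,4] N   >
    [0,3] N/NP   <
      [0,1] "no" : PP
      [1,3] (N/NP)\PP   >
        [1,2] "map" : ((N/NP)\PP)/NP
        [2,3] "plan" : NP
    [3,4] "in" : NP
  [4,6] S\N   <
    [4,5] "on" : NP
    [5,6] "gave" : (S\N)\NP

S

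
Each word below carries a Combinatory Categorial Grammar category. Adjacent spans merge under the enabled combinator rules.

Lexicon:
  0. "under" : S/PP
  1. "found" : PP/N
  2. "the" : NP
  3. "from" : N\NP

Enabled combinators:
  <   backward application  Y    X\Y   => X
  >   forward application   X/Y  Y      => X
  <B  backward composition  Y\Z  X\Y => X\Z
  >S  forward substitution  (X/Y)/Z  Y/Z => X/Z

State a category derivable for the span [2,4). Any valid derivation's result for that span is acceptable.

N

[0,4] S   >
  [0,1] "under" : S/PP
  [1,4] PP   >
    [1,2] "found" : PP/N
    [2,4] N   <
      [2,3] "the" : NP
      [3,4] "from" : N\NP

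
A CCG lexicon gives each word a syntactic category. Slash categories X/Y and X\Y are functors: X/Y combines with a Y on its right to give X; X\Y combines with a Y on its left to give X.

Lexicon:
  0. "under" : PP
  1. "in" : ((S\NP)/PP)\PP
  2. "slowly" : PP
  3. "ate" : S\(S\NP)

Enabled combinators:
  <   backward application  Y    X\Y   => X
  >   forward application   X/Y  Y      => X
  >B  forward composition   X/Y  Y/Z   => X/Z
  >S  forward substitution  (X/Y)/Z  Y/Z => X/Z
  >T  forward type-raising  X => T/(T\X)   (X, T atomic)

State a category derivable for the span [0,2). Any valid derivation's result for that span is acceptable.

(S\NP)/PP

[0,4] S   <
  [0,3] S\NP   >
    [0,2] (S\NP)/PP   <
      [0,1] "under" : PP
      [1,2] "in" : ((S\NP)/PP)\PP
    [2,3] "slowly" : PP
  [3,4] "ate" : S\(S\NP)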